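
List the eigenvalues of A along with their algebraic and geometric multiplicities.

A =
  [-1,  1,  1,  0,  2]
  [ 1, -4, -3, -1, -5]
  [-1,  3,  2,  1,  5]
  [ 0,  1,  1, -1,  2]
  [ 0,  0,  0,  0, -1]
λ = -1: alg = 5, geom = 3

Step 1 — factor the characteristic polynomial to read off the algebraic multiplicities:
  χ_A(x) = (x + 1)^5

Step 2 — compute geometric multiplicities via the rank-nullity identity g(λ) = n − rank(A − λI):
  rank(A − (-1)·I) = 2, so dim ker(A − (-1)·I) = n − 2 = 3

Summary:
  λ = -1: algebraic multiplicity = 5, geometric multiplicity = 3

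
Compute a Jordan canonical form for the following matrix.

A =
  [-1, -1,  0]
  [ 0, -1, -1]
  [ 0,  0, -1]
J_3(-1)

The characteristic polynomial is
  det(x·I − A) = x^3 + 3*x^2 + 3*x + 1 = (x + 1)^3

Eigenvalues and multiplicities (the geometric multiplicity of λ is n − rank(A − λI), which equals the number of Jordan blocks for λ):
  λ = -1: algebraic multiplicity = 3, geometric multiplicity = 1

Determining the block sizes for each eigenvalue:
  λ = -1: one block (gm = 1), so the single block has size am = 3 → block sizes [3]

Assembling the blocks gives a Jordan form
J =
  [-1,  1,  0]
  [ 0, -1,  1]
  [ 0,  0, -1]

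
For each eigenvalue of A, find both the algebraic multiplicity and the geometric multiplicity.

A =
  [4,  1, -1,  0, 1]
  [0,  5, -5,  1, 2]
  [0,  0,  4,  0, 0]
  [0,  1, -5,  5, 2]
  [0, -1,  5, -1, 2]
λ = 4: alg = 5, geom = 3

Step 1 — factor the characteristic polynomial to read off the algebraic multiplicities:
  χ_A(x) = (x - 4)^5

Step 2 — compute geometric multiplicities via the rank-nullity identity g(λ) = n − rank(A − λI):
  rank(A − (4)·I) = 2, so dim ker(A − (4)·I) = n − 2 = 3

Summary:
  λ = 4: algebraic multiplicity = 5, geometric multiplicity = 3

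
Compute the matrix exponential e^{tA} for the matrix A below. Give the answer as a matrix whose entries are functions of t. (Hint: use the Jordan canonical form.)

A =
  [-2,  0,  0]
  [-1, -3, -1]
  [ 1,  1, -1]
e^{tA} =
  [exp(-2*t), 0, 0]
  [-t*exp(-2*t), -t*exp(-2*t) + exp(-2*t), -t*exp(-2*t)]
  [t*exp(-2*t), t*exp(-2*t), t*exp(-2*t) + exp(-2*t)]

Strategy: write A = P · J · P⁻¹ where J is a Jordan canonical form, so e^{tA} = P · e^{tJ} · P⁻¹, and e^{tJ} can be computed block-by-block.

A has Jordan form
J =
  [-2,  1,  0]
  [ 0, -2,  0]
  [ 0,  0, -2]
(up to reordering of blocks).

Per-block formulas:
  For a 1×1 block at λ = -2: exp(t · [-2]) = [e^(-2t)].
  For a 2×2 Jordan block J_2(-2): exp(t · J_2(-2)) = e^(-2t)·(I + t·N), where N is the 2×2 nilpotent shift.

After assembling e^{tJ} and conjugating by P, we get:

e^{tA} =
  [exp(-2*t), 0, 0]
  [-t*exp(-2*t), -t*exp(-2*t) + exp(-2*t), -t*exp(-2*t)]
  [t*exp(-2*t), t*exp(-2*t), t*exp(-2*t) + exp(-2*t)]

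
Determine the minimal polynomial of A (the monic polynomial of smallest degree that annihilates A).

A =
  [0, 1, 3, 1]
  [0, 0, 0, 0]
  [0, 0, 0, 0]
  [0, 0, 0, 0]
x^2

The characteristic polynomial is χ_A(x) = x^4, so the eigenvalues are known. The minimal polynomial is
  m_A(x) = Π_λ (x − λ)^{k_λ}
where k_λ is the size of the *largest* Jordan block for λ (equivalently, the smallest k with (A − λI)^k v = 0 for every generalised eigenvector v of λ).

  λ = 0: largest Jordan block has size 2, contributing (x − 0)^2

So m_A(x) = x^2 = x^2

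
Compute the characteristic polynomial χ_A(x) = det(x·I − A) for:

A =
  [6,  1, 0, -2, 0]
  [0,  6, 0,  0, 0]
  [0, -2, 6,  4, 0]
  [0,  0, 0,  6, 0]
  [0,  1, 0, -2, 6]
x^5 - 30*x^4 + 360*x^3 - 2160*x^2 + 6480*x - 7776

Expanding det(x·I − A) (e.g. by cofactor expansion or by noting that A is similar to its Jordan form J, which has the same characteristic polynomial as A) gives
  χ_A(x) = x^5 - 30*x^4 + 360*x^3 - 2160*x^2 + 6480*x - 7776
which factors as (x - 6)^5. The eigenvalues (with algebraic multiplicities) are λ = 6 with multiplicity 5.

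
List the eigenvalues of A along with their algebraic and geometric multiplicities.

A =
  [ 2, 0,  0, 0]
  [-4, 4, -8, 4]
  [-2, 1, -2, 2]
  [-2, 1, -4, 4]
λ = 2: alg = 4, geom = 3

Step 1 — factor the characteristic polynomial to read off the algebraic multiplicities:
  χ_A(x) = (x - 2)^4

Step 2 — compute geometric multiplicities via the rank-nullity identity g(λ) = n − rank(A − λI):
  rank(A − (2)·I) = 1, so dim ker(A − (2)·I) = n − 1 = 3

Summary:
  λ = 2: algebraic multiplicity = 4, geometric multiplicity = 3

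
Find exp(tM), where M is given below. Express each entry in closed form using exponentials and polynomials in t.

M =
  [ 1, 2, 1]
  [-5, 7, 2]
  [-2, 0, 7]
e^{tM} =
  [2*t^2*exp(5*t) - 4*t*exp(5*t) + exp(5*t), -2*t^2*exp(5*t) + 2*t*exp(5*t), t^2*exp(5*t) + t*exp(5*t)]
  [3*t^2*exp(5*t) - 5*t*exp(5*t), -3*t^2*exp(5*t) + 2*t*exp(5*t) + exp(5*t), 3*t^2*exp(5*t)/2 + 2*t*exp(5*t)]
  [2*t^2*exp(5*t) - 2*t*exp(5*t), -2*t^2*exp(5*t), t^2*exp(5*t) + 2*t*exp(5*t) + exp(5*t)]

Strategy: write M = P · J · P⁻¹ where J is a Jordan canonical form, so e^{tM} = P · e^{tJ} · P⁻¹, and e^{tJ} can be computed block-by-block.

M has Jordan form
J =
  [5, 1, 0]
  [0, 5, 1]
  [0, 0, 5]
(up to reordering of blocks).

Per-block formulas:
  For a 3×3 Jordan block J_3(5): exp(t · J_3(5)) = e^(5t)·(I + t·N + (t^2/2)·N^2), where N is the 3×3 nilpotent shift.

After assembling e^{tJ} and conjugating by P, we get:

e^{tM} =
  [2*t^2*exp(5*t) - 4*t*exp(5*t) + exp(5*t), -2*t^2*exp(5*t) + 2*t*exp(5*t), t^2*exp(5*t) + t*exp(5*t)]
  [3*t^2*exp(5*t) - 5*t*exp(5*t), -3*t^2*exp(5*t) + 2*t*exp(5*t) + exp(5*t), 3*t^2*exp(5*t)/2 + 2*t*exp(5*t)]
  [2*t^2*exp(5*t) - 2*t*exp(5*t), -2*t^2*exp(5*t), t^2*exp(5*t) + 2*t*exp(5*t) + exp(5*t)]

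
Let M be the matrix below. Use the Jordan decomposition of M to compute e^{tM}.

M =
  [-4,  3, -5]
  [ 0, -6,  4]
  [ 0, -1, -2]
e^{tM} =
  [exp(-4*t), -t^2*exp(-4*t)/2 + 3*t*exp(-4*t), t^2*exp(-4*t) - 5*t*exp(-4*t)]
  [0, -2*t*exp(-4*t) + exp(-4*t), 4*t*exp(-4*t)]
  [0, -t*exp(-4*t), 2*t*exp(-4*t) + exp(-4*t)]

Strategy: write M = P · J · P⁻¹ where J is a Jordan canonical form, so e^{tM} = P · e^{tJ} · P⁻¹, and e^{tJ} can be computed block-by-block.

M has Jordan form
J =
  [-4,  1,  0]
  [ 0, -4,  1]
  [ 0,  0, -4]
(up to reordering of blocks).

Per-block formulas:
  For a 3×3 Jordan block J_3(-4): exp(t · J_3(-4)) = e^(-4t)·(I + t·N + (t^2/2)·N^2), where N is the 3×3 nilpotent shift.

After assembling e^{tJ} and conjugating by P, we get:

e^{tM} =
  [exp(-4*t), -t^2*exp(-4*t)/2 + 3*t*exp(-4*t), t^2*exp(-4*t) - 5*t*exp(-4*t)]
  [0, -2*t*exp(-4*t) + exp(-4*t), 4*t*exp(-4*t)]
  [0, -t*exp(-4*t), 2*t*exp(-4*t) + exp(-4*t)]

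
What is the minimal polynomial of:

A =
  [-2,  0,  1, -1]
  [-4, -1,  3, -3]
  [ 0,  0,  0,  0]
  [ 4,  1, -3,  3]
x^3

The characteristic polynomial is χ_A(x) = x^4, so the eigenvalues are known. The minimal polynomial is
  m_A(x) = Π_λ (x − λ)^{k_λ}
where k_λ is the size of the *largest* Jordan block for λ (equivalently, the smallest k with (A − λI)^k v = 0 for every generalised eigenvector v of λ).

  λ = 0: largest Jordan block has size 3, contributing (x − 0)^3

So m_A(x) = x^3 = x^3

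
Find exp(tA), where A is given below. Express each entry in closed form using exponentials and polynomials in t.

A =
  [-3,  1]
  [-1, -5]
e^{tA} =
  [t*exp(-4*t) + exp(-4*t), t*exp(-4*t)]
  [-t*exp(-4*t), -t*exp(-4*t) + exp(-4*t)]

Strategy: write A = P · J · P⁻¹ where J is a Jordan canonical form, so e^{tA} = P · e^{tJ} · P⁻¹, and e^{tJ} can be computed block-by-block.

A has Jordan form
J =
  [-4,  1]
  [ 0, -4]
(up to reordering of blocks).

Per-block formulas:
  For a 2×2 Jordan block J_2(-4): exp(t · J_2(-4)) = e^(-4t)·(I + t·N), where N is the 2×2 nilpotent shift.

After assembling e^{tJ} and conjugating by P, we get:

e^{tA} =
  [t*exp(-4*t) + exp(-4*t), t*exp(-4*t)]
  [-t*exp(-4*t), -t*exp(-4*t) + exp(-4*t)]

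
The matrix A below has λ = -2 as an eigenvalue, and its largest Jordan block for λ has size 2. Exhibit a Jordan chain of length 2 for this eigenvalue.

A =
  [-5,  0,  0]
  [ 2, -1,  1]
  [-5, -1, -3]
A Jordan chain for λ = -2 of length 2:
v_1 = (0, 1, -1)ᵀ
v_2 = (0, 1, 0)ᵀ

Let N = A − (-2)·I. We want v_2 with N^2 v_2 = 0 but N^1 v_2 ≠ 0; then v_{j-1} := N · v_j for j = 2, …, 2.

Pick v_2 = (0, 1, 0)ᵀ.
Then v_1 = N · v_2 = (0, 1, -1)ᵀ.

Sanity check: (A − (-2)·I) v_1 = (0, 0, 0)ᵀ = 0. ✓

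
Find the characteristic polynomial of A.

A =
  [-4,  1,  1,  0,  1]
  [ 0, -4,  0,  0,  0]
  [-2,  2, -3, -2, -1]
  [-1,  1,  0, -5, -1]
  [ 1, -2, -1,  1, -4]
x^5 + 20*x^4 + 160*x^3 + 640*x^2 + 1280*x + 1024

Expanding det(x·I − A) (e.g. by cofactor expansion or by noting that A is similar to its Jordan form J, which has the same characteristic polynomial as A) gives
  χ_A(x) = x^5 + 20*x^4 + 160*x^3 + 640*x^2 + 1280*x + 1024
which factors as (x + 4)^5. The eigenvalues (with algebraic multiplicities) are λ = -4 with multiplicity 5.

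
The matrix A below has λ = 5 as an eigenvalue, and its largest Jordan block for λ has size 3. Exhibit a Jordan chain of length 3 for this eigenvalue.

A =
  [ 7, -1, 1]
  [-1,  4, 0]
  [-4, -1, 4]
A Jordan chain for λ = 5 of length 3:
v_1 = (1, -1, -3)ᵀ
v_2 = (2, -1, -4)ᵀ
v_3 = (1, 0, 0)ᵀ

Let N = A − (5)·I. We want v_3 with N^3 v_3 = 0 but N^2 v_3 ≠ 0; then v_{j-1} := N · v_j for j = 3, …, 2.

Pick v_3 = (1, 0, 0)ᵀ.
Then v_2 = N · v_3 = (2, -1, -4)ᵀ.
Then v_1 = N · v_2 = (1, -1, -3)ᵀ.

Sanity check: (A − (5)·I) v_1 = (0, 0, 0)ᵀ = 0. ✓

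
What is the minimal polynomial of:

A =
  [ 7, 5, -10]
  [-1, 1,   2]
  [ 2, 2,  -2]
x^2 - 4*x + 4

The characteristic polynomial is χ_A(x) = (x - 2)^3, so the eigenvalues are known. The minimal polynomial is
  m_A(x) = Π_λ (x − λ)^{k_λ}
where k_λ is the size of the *largest* Jordan block for λ (equivalently, the smallest k with (A − λI)^k v = 0 for every generalised eigenvector v of λ).

  λ = 2: largest Jordan block has size 2, contributing (x − 2)^2

So m_A(x) = (x - 2)^2 = x^2 - 4*x + 4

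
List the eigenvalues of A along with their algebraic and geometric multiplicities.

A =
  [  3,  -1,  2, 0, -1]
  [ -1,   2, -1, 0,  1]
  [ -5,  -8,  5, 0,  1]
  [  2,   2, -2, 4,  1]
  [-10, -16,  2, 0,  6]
λ = 4: alg = 5, geom = 2

Step 1 — factor the characteristic polynomial to read off the algebraic multiplicities:
  χ_A(x) = (x - 4)^5

Step 2 — compute geometric multiplicities via the rank-nullity identity g(λ) = n − rank(A − λI):
  rank(A − (4)·I) = 3, so dim ker(A − (4)·I) = n − 3 = 2

Summary:
  λ = 4: algebraic multiplicity = 5, geometric multiplicity = 2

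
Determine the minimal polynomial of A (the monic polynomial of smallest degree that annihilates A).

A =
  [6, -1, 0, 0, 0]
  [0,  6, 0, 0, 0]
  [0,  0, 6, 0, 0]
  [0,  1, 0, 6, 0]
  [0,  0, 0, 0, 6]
x^2 - 12*x + 36

The characteristic polynomial is χ_A(x) = (x - 6)^5, so the eigenvalues are known. The minimal polynomial is
  m_A(x) = Π_λ (x − λ)^{k_λ}
where k_λ is the size of the *largest* Jordan block for λ (equivalently, the smallest k with (A − λI)^k v = 0 for every generalised eigenvector v of λ).

  λ = 6: largest Jordan block has size 2, contributing (x − 6)^2

So m_A(x) = (x - 6)^2 = x^2 - 12*x + 36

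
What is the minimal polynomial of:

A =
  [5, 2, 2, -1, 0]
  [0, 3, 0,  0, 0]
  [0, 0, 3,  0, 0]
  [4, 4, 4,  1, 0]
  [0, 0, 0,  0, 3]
x^2 - 6*x + 9

The characteristic polynomial is χ_A(x) = (x - 3)^5, so the eigenvalues are known. The minimal polynomial is
  m_A(x) = Π_λ (x − λ)^{k_λ}
where k_λ is the size of the *largest* Jordan block for λ (equivalently, the smallest k with (A − λI)^k v = 0 for every generalised eigenvector v of λ).

  λ = 3: largest Jordan block has size 2, contributing (x − 3)^2

So m_A(x) = (x - 3)^2 = x^2 - 6*x + 9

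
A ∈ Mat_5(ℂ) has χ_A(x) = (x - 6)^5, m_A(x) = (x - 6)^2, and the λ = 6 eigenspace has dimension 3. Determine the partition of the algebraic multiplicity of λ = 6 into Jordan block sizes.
Block sizes for λ = 6: [2, 2, 1]

Step 1 — from the characteristic polynomial, algebraic multiplicity of λ = 6 is 5. From dim ker(A − (6)·I) = 3, there are exactly 3 Jordan blocks for λ = 6.
Step 2 — from the minimal polynomial, the factor (x − 6)^2 tells us the largest block for λ = 6 has size 2.
Step 3 — with total size 5, 3 blocks, and largest block 2, the block sizes (in nonincreasing order) are [2, 2, 1].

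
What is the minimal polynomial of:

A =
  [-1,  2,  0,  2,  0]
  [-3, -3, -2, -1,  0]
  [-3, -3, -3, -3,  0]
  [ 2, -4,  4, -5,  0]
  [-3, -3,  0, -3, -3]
x^3 + 9*x^2 + 27*x + 27

The characteristic polynomial is χ_A(x) = (x + 3)^5, so the eigenvalues are known. The minimal polynomial is
  m_A(x) = Π_λ (x − λ)^{k_λ}
where k_λ is the size of the *largest* Jordan block for λ (equivalently, the smallest k with (A − λI)^k v = 0 for every generalised eigenvector v of λ).

  λ = -3: largest Jordan block has size 3, contributing (x + 3)^3

So m_A(x) = (x + 3)^3 = x^3 + 9*x^2 + 27*x + 27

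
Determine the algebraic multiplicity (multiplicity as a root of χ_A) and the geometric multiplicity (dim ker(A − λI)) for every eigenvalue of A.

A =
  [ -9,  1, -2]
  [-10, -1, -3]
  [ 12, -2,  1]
λ = -3: alg = 3, geom = 1

Step 1 — factor the characteristic polynomial to read off the algebraic multiplicities:
  χ_A(x) = (x + 3)^3

Step 2 — compute geometric multiplicities via the rank-nullity identity g(λ) = n − rank(A − λI):
  rank(A − (-3)·I) = 2, so dim ker(A − (-3)·I) = n − 2 = 1

Summary:
  λ = -3: algebraic multiplicity = 3, geometric multiplicity = 1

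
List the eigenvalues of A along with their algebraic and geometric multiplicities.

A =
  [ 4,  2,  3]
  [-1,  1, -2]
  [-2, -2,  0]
λ = 1: alg = 1, geom = 1; λ = 2: alg = 2, geom = 1

Step 1 — factor the characteristic polynomial to read off the algebraic multiplicities:
  χ_A(x) = (x - 2)^2*(x - 1)

Step 2 — compute geometric multiplicities via the rank-nullity identity g(λ) = n − rank(A − λI):
  rank(A − (1)·I) = 2, so dim ker(A − (1)·I) = n − 2 = 1
  rank(A − (2)·I) = 2, so dim ker(A − (2)·I) = n − 2 = 1

Summary:
  λ = 1: algebraic multiplicity = 1, geometric multiplicity = 1
  λ = 2: algebraic multiplicity = 2, geometric multiplicity = 1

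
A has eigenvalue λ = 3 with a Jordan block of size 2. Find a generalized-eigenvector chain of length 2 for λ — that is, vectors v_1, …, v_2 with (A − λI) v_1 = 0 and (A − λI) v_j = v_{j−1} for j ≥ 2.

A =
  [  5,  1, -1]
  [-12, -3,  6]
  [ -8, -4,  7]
A Jordan chain for λ = 3 of length 2:
v_1 = (2, -12, -8)ᵀ
v_2 = (1, 0, 0)ᵀ

Let N = A − (3)·I. We want v_2 with N^2 v_2 = 0 but N^1 v_2 ≠ 0; then v_{j-1} := N · v_j for j = 2, …, 2.

Pick v_2 = (1, 0, 0)ᵀ.
Then v_1 = N · v_2 = (2, -12, -8)ᵀ.

Sanity check: (A − (3)·I) v_1 = (0, 0, 0)ᵀ = 0. ✓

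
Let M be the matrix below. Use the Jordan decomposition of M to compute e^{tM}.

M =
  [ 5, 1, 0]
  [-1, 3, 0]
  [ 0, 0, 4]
e^{tM} =
  [t*exp(4*t) + exp(4*t), t*exp(4*t), 0]
  [-t*exp(4*t), -t*exp(4*t) + exp(4*t), 0]
  [0, 0, exp(4*t)]

Strategy: write M = P · J · P⁻¹ where J is a Jordan canonical form, so e^{tM} = P · e^{tJ} · P⁻¹, and e^{tJ} can be computed block-by-block.

M has Jordan form
J =
  [4, 1, 0]
  [0, 4, 0]
  [0, 0, 4]
(up to reordering of blocks).

Per-block formulas:
  For a 1×1 block at λ = 4: exp(t · [4]) = [e^(4t)].
  For a 2×2 Jordan block J_2(4): exp(t · J_2(4)) = e^(4t)·(I + t·N), where N is the 2×2 nilpotent shift.

After assembling e^{tJ} and conjugating by P, we get:

e^{tM} =
  [t*exp(4*t) + exp(4*t), t*exp(4*t), 0]
  [-t*exp(4*t), -t*exp(4*t) + exp(4*t), 0]
  [0, 0, exp(4*t)]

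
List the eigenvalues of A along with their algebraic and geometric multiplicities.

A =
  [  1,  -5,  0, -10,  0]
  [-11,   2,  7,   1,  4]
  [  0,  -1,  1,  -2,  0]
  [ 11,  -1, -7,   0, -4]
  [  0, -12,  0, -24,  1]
λ = 1: alg = 5, geom = 3

Step 1 — factor the characteristic polynomial to read off the algebraic multiplicities:
  χ_A(x) = (x - 1)^5

Step 2 — compute geometric multiplicities via the rank-nullity identity g(λ) = n − rank(A − λI):
  rank(A − (1)·I) = 2, so dim ker(A − (1)·I) = n − 2 = 3

Summary:
  λ = 1: algebraic multiplicity = 5, geometric multiplicity = 3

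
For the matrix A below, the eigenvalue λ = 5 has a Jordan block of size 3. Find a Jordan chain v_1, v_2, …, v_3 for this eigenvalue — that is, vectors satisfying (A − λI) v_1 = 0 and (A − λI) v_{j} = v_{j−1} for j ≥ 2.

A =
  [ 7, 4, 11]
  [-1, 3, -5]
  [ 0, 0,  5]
A Jordan chain for λ = 5 of length 3:
v_1 = (2, -1, 0)ᵀ
v_2 = (11, -5, 0)ᵀ
v_3 = (0, 0, 1)ᵀ

Let N = A − (5)·I. We want v_3 with N^3 v_3 = 0 but N^2 v_3 ≠ 0; then v_{j-1} := N · v_j for j = 3, …, 2.

Pick v_3 = (0, 0, 1)ᵀ.
Then v_2 = N · v_3 = (11, -5, 0)ᵀ.
Then v_1 = N · v_2 = (2, -1, 0)ᵀ.

Sanity check: (A − (5)·I) v_1 = (0, 0, 0)ᵀ = 0. ✓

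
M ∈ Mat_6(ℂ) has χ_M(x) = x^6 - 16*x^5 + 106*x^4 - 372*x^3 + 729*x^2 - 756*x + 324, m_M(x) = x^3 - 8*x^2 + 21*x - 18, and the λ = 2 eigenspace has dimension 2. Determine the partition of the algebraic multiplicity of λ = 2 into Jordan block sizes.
Block sizes for λ = 2: [1, 1]

Step 1 — from the characteristic polynomial, algebraic multiplicity of λ = 2 is 2. From dim ker(M − (2)·I) = 2, there are exactly 2 Jordan blocks for λ = 2.
Step 2 — from the minimal polynomial, the factor (x − 2) tells us the largest block for λ = 2 has size 1.
Step 3 — with total size 2, 2 blocks, and largest block 1, the block sizes (in nonincreasing order) are [1, 1].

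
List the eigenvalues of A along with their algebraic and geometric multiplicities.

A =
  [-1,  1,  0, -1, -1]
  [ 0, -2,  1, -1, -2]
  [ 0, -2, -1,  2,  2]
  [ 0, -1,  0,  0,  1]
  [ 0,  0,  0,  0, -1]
λ = -1: alg = 5, geom = 3

Step 1 — factor the characteristic polynomial to read off the algebraic multiplicities:
  χ_A(x) = (x + 1)^5

Step 2 — compute geometric multiplicities via the rank-nullity identity g(λ) = n − rank(A − λI):
  rank(A − (-1)·I) = 2, so dim ker(A − (-1)·I) = n − 2 = 3

Summary:
  λ = -1: algebraic multiplicity = 5, geometric multiplicity = 3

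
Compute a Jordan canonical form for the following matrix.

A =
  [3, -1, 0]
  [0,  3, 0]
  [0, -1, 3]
J_2(3) ⊕ J_1(3)

The characteristic polynomial is
  det(x·I − A) = x^3 - 9*x^2 + 27*x - 27 = (x - 3)^3

Eigenvalues and multiplicities (the geometric multiplicity of λ is n − rank(A − λI), which equals the number of Jordan blocks for λ):
  λ = 3: algebraic multiplicity = 3, geometric multiplicity = 2

Determining the block sizes for each eigenvalue:
  λ = 3: 2 blocks summing to 3 forces exactly one block of size 2 and the rest size 1 → block sizes [2, 1]

Assembling the blocks gives a Jordan form
J =
  [3, 1, 0]
  [0, 3, 0]
  [0, 0, 3]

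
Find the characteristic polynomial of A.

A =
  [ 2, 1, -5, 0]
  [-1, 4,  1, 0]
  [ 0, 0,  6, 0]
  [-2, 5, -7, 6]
x^4 - 18*x^3 + 117*x^2 - 324*x + 324

Expanding det(x·I − A) (e.g. by cofactor expansion or by noting that A is similar to its Jordan form J, which has the same characteristic polynomial as A) gives
  χ_A(x) = x^4 - 18*x^3 + 117*x^2 - 324*x + 324
which factors as (x - 6)^2*(x - 3)^2. The eigenvalues (with algebraic multiplicities) are λ = 3 with multiplicity 2, λ = 6 with multiplicity 2.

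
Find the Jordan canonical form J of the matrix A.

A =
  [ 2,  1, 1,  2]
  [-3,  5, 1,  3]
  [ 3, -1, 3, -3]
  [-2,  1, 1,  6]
J_2(4) ⊕ J_2(4)

The characteristic polynomial is
  det(x·I − A) = x^4 - 16*x^3 + 96*x^2 - 256*x + 256 = (x - 4)^4

Eigenvalues and multiplicities (the geometric multiplicity of λ is n − rank(A − λI), which equals the number of Jordan blocks for λ):
  λ = 4: algebraic multiplicity = 4, geometric multiplicity = 2

Determining the block sizes for each eigenvalue:
  λ = 4: with am = 4 and gm = 2, the partition is not yet determined (e.g. several partitions of 4 into 2 parts exist). Let N = A − (4)·I. Computing rank(N^1) = 2, rank(N^2) = 0; the number of blocks of size ≥ j is rank(N^{j−1}) − rank(N^j), giving [2, 2]. So we have 2 block(s) of size 2 → block sizes [2, 2]

Assembling the blocks gives a Jordan form
J =
  [4, 1, 0, 0]
  [0, 4, 0, 0]
  [0, 0, 4, 1]
  [0, 0, 0, 4]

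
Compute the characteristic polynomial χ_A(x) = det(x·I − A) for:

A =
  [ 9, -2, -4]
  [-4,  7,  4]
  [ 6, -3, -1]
x^3 - 15*x^2 + 75*x - 125

Expanding det(x·I − A) (e.g. by cofactor expansion or by noting that A is similar to its Jordan form J, which has the same characteristic polynomial as A) gives
  χ_A(x) = x^3 - 15*x^2 + 75*x - 125
which factors as (x - 5)^3. The eigenvalues (with algebraic multiplicities) are λ = 5 with multiplicity 3.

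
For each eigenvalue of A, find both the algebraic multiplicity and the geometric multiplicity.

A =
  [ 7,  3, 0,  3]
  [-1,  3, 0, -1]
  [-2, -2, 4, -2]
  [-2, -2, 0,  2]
λ = 4: alg = 4, geom = 3

Step 1 — factor the characteristic polynomial to read off the algebraic multiplicities:
  χ_A(x) = (x - 4)^4

Step 2 — compute geometric multiplicities via the rank-nullity identity g(λ) = n − rank(A − λI):
  rank(A − (4)·I) = 1, so dim ker(A − (4)·I) = n − 1 = 3

Summary:
  λ = 4: algebraic multiplicity = 4, geometric multiplicity = 3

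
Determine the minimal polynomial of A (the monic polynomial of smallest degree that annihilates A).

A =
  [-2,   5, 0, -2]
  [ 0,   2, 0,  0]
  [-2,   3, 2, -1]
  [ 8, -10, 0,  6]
x^2 - 4*x + 4

The characteristic polynomial is χ_A(x) = (x - 2)^4, so the eigenvalues are known. The minimal polynomial is
  m_A(x) = Π_λ (x − λ)^{k_λ}
where k_λ is the size of the *largest* Jordan block for λ (equivalently, the smallest k with (A − λI)^k v = 0 for every generalised eigenvector v of λ).

  λ = 2: largest Jordan block has size 2, contributing (x − 2)^2

So m_A(x) = (x - 2)^2 = x^2 - 4*x + 4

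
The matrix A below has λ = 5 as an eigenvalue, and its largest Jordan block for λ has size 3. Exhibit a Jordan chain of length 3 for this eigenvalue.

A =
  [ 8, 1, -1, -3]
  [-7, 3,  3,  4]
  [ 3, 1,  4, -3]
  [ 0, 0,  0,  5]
A Jordan chain for λ = 5 of length 3:
v_1 = (-1, 2, -1, 0)ᵀ
v_2 = (3, -7, 3, 0)ᵀ
v_3 = (1, 0, 0, 0)ᵀ

Let N = A − (5)·I. We want v_3 with N^3 v_3 = 0 but N^2 v_3 ≠ 0; then v_{j-1} := N · v_j for j = 3, …, 2.

Pick v_3 = (1, 0, 0, 0)ᵀ.
Then v_2 = N · v_3 = (3, -7, 3, 0)ᵀ.
Then v_1 = N · v_2 = (-1, 2, -1, 0)ᵀ.

Sanity check: (A − (5)·I) v_1 = (0, 0, 0, 0)ᵀ = 0. ✓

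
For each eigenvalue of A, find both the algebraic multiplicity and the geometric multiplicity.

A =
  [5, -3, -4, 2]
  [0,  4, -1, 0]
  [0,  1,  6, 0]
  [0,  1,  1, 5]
λ = 5: alg = 4, geom = 2

Step 1 — factor the characteristic polynomial to read off the algebraic multiplicities:
  χ_A(x) = (x - 5)^4

Step 2 — compute geometric multiplicities via the rank-nullity identity g(λ) = n − rank(A − λI):
  rank(A − (5)·I) = 2, so dim ker(A − (5)·I) = n − 2 = 2

Summary:
  λ = 5: algebraic multiplicity = 4, geometric multiplicity = 2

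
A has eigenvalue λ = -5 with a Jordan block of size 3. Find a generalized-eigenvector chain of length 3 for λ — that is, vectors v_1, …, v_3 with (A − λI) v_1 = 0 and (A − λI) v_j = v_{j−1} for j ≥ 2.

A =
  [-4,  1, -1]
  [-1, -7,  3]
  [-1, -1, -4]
A Jordan chain for λ = -5 of length 3:
v_1 = (1, -2, -1)ᵀ
v_2 = (1, -1, -1)ᵀ
v_3 = (1, 0, 0)ᵀ

Let N = A − (-5)·I. We want v_3 with N^3 v_3 = 0 but N^2 v_3 ≠ 0; then v_{j-1} := N · v_j for j = 3, …, 2.

Pick v_3 = (1, 0, 0)ᵀ.
Then v_2 = N · v_3 = (1, -1, -1)ᵀ.
Then v_1 = N · v_2 = (1, -2, -1)ᵀ.

Sanity check: (A − (-5)·I) v_1 = (0, 0, 0)ᵀ = 0. ✓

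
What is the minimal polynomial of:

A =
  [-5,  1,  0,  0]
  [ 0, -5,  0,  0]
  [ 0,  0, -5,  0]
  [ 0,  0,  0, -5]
x^2 + 10*x + 25

The characteristic polynomial is χ_A(x) = (x + 5)^4, so the eigenvalues are known. The minimal polynomial is
  m_A(x) = Π_λ (x − λ)^{k_λ}
where k_λ is the size of the *largest* Jordan block for λ (equivalently, the smallest k with (A − λI)^k v = 0 for every generalised eigenvector v of λ).

  λ = -5: largest Jordan block has size 2, contributing (x + 5)^2

So m_A(x) = (x + 5)^2 = x^2 + 10*x + 25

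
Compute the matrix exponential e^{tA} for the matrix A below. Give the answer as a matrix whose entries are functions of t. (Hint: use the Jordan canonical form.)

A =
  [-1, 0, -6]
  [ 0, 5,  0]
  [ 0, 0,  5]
e^{tA} =
  [exp(-t), 0, -exp(5*t) + exp(-t)]
  [0, exp(5*t), 0]
  [0, 0, exp(5*t)]

Strategy: write A = P · J · P⁻¹ where J is a Jordan canonical form, so e^{tA} = P · e^{tJ} · P⁻¹, and e^{tJ} can be computed block-by-block.

A has Jordan form
J =
  [-1, 0, 0]
  [ 0, 5, 0]
  [ 0, 0, 5]
(up to reordering of blocks).

Per-block formulas:
  For a 1×1 block at λ = 5: exp(t · [5]) = [e^(5t)].
  For a 1×1 block at λ = -1: exp(t · [-1]) = [e^(-1t)].

After assembling e^{tJ} and conjugating by P, we get:

e^{tA} =
  [exp(-t), 0, -exp(5*t) + exp(-t)]
  [0, exp(5*t), 0]
  [0, 0, exp(5*t)]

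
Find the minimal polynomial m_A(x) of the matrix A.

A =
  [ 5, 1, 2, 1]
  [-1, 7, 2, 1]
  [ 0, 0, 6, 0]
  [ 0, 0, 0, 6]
x^2 - 12*x + 36

The characteristic polynomial is χ_A(x) = (x - 6)^4, so the eigenvalues are known. The minimal polynomial is
  m_A(x) = Π_λ (x − λ)^{k_λ}
where k_λ is the size of the *largest* Jordan block for λ (equivalently, the smallest k with (A − λI)^k v = 0 for every generalised eigenvector v of λ).

  λ = 6: largest Jordan block has size 2, contributing (x − 6)^2

So m_A(x) = (x - 6)^2 = x^2 - 12*x + 36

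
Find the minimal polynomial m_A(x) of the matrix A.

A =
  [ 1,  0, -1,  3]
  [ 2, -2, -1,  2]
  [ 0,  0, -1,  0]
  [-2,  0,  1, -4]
x^2 + 3*x + 2

The characteristic polynomial is χ_A(x) = (x + 1)^2*(x + 2)^2, so the eigenvalues are known. The minimal polynomial is
  m_A(x) = Π_λ (x − λ)^{k_λ}
where k_λ is the size of the *largest* Jordan block for λ (equivalently, the smallest k with (A − λI)^k v = 0 for every generalised eigenvector v of λ).

  λ = -2: largest Jordan block has size 1, contributing (x + 2)
  λ = -1: largest Jordan block has size 1, contributing (x + 1)

So m_A(x) = (x + 1)*(x + 2) = x^2 + 3*x + 2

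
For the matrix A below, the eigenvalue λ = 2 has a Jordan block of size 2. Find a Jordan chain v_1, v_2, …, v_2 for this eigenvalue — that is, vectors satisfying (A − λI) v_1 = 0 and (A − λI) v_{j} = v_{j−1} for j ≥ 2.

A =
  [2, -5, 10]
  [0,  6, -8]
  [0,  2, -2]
A Jordan chain for λ = 2 of length 2:
v_1 = (-5, 4, 2)ᵀ
v_2 = (0, 1, 0)ᵀ

Let N = A − (2)·I. We want v_2 with N^2 v_2 = 0 but N^1 v_2 ≠ 0; then v_{j-1} := N · v_j for j = 2, …, 2.

Pick v_2 = (0, 1, 0)ᵀ.
Then v_1 = N · v_2 = (-5, 4, 2)ᵀ.

Sanity check: (A − (2)·I) v_1 = (0, 0, 0)ᵀ = 0. ✓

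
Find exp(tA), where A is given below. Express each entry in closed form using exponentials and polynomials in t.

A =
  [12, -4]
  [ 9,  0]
e^{tA} =
  [6*t*exp(6*t) + exp(6*t), -4*t*exp(6*t)]
  [9*t*exp(6*t), -6*t*exp(6*t) + exp(6*t)]

Strategy: write A = P · J · P⁻¹ where J is a Jordan canonical form, so e^{tA} = P · e^{tJ} · P⁻¹, and e^{tJ} can be computed block-by-block.

A has Jordan form
J =
  [6, 1]
  [0, 6]
(up to reordering of blocks).

Per-block formulas:
  For a 2×2 Jordan block J_2(6): exp(t · J_2(6)) = e^(6t)·(I + t·N), where N is the 2×2 nilpotent shift.

After assembling e^{tJ} and conjugating by P, we get:

e^{tA} =
  [6*t*exp(6*t) + exp(6*t), -4*t*exp(6*t)]
  [9*t*exp(6*t), -6*t*exp(6*t) + exp(6*t)]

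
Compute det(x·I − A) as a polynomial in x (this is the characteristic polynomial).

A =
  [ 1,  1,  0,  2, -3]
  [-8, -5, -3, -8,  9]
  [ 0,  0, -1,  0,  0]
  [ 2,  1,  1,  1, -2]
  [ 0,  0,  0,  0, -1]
x^5 + 5*x^4 + 10*x^3 + 10*x^2 + 5*x + 1

Expanding det(x·I − A) (e.g. by cofactor expansion or by noting that A is similar to its Jordan form J, which has the same characteristic polynomial as A) gives
  χ_A(x) = x^5 + 5*x^4 + 10*x^3 + 10*x^2 + 5*x + 1
which factors as (x + 1)^5. The eigenvalues (with algebraic multiplicities) are λ = -1 with multiplicity 5.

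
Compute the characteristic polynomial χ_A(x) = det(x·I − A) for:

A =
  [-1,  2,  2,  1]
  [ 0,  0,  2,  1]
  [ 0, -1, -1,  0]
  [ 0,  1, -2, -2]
x^4 + 4*x^3 + 6*x^2 + 4*x + 1

Expanding det(x·I − A) (e.g. by cofactor expansion or by noting that A is similar to its Jordan form J, which has the same characteristic polynomial as A) gives
  χ_A(x) = x^4 + 4*x^3 + 6*x^2 + 4*x + 1
which factors as (x + 1)^4. The eigenvalues (with algebraic multiplicities) are λ = -1 with multiplicity 4.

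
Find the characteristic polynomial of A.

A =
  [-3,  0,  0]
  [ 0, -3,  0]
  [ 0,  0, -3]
x^3 + 9*x^2 + 27*x + 27

Expanding det(x·I − A) (e.g. by cofactor expansion or by noting that A is similar to its Jordan form J, which has the same characteristic polynomial as A) gives
  χ_A(x) = x^3 + 9*x^2 + 27*x + 27
which factors as (x + 3)^3. The eigenvalues (with algebraic multiplicities) are λ = -3 with multiplicity 3.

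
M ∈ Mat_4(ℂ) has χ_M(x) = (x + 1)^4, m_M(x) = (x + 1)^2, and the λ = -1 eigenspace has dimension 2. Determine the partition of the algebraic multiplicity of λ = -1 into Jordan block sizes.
Block sizes for λ = -1: [2, 2]

Step 1 — from the characteristic polynomial, algebraic multiplicity of λ = -1 is 4. From dim ker(M − (-1)·I) = 2, there are exactly 2 Jordan blocks for λ = -1.
Step 2 — from the minimal polynomial, the factor (x + 1)^2 tells us the largest block for λ = -1 has size 2.
Step 3 — with total size 4, 2 blocks, and largest block 2, the block sizes (in nonincreasing order) are [2, 2].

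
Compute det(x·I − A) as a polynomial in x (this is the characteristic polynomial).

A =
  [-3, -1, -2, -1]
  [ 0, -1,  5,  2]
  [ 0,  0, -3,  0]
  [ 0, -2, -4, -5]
x^4 + 12*x^3 + 54*x^2 + 108*x + 81

Expanding det(x·I − A) (e.g. by cofactor expansion or by noting that A is similar to its Jordan form J, which has the same characteristic polynomial as A) gives
  χ_A(x) = x^4 + 12*x^3 + 54*x^2 + 108*x + 81
which factors as (x + 3)^4. The eigenvalues (with algebraic multiplicities) are λ = -3 with multiplicity 4.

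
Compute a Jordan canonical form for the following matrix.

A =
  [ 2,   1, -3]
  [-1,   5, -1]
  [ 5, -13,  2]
J_3(3)

The characteristic polynomial is
  det(x·I − A) = x^3 - 9*x^2 + 27*x - 27 = (x - 3)^3

Eigenvalues and multiplicities (the geometric multiplicity of λ is n − rank(A − λI), which equals the number of Jordan blocks for λ):
  λ = 3: algebraic multiplicity = 3, geometric multiplicity = 1

Determining the block sizes for each eigenvalue:
  λ = 3: one block (gm = 1), so the single block has size am = 3 → block sizes [3]

Assembling the blocks gives a Jordan form
J =
  [3, 1, 0]
  [0, 3, 1]
  [0, 0, 3]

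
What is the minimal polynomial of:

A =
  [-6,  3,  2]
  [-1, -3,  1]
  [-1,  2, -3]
x^3 + 12*x^2 + 48*x + 64

The characteristic polynomial is χ_A(x) = (x + 4)^3, so the eigenvalues are known. The minimal polynomial is
  m_A(x) = Π_λ (x − λ)^{k_λ}
where k_λ is the size of the *largest* Jordan block for λ (equivalently, the smallest k with (A − λI)^k v = 0 for every generalised eigenvector v of λ).

  λ = -4: largest Jordan block has size 3, contributing (x + 4)^3

So m_A(x) = (x + 4)^3 = x^3 + 12*x^2 + 48*x + 64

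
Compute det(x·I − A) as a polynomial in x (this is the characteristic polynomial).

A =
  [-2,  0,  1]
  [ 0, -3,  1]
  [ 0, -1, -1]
x^3 + 6*x^2 + 12*x + 8

Expanding det(x·I − A) (e.g. by cofactor expansion or by noting that A is similar to its Jordan form J, which has the same characteristic polynomial as A) gives
  χ_A(x) = x^3 + 6*x^2 + 12*x + 8
which factors as (x + 2)^3. The eigenvalues (with algebraic multiplicities) are λ = -2 with multiplicity 3.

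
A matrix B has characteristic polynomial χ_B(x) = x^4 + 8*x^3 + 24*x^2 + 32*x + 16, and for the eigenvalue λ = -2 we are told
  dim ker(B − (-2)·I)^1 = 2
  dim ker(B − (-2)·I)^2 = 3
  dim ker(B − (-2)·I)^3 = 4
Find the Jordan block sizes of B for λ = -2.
Block sizes for λ = -2: [3, 1]

From the dimensions of kernels of powers, the number of Jordan blocks of size at least j is d_j − d_{j−1} where d_j = dim ker(N^j) (with d_0 = 0). Computing the differences gives [2, 1, 1].
The number of blocks of size exactly k is (#blocks of size ≥ k) − (#blocks of size ≥ k + 1), so the partition is: 1 block(s) of size 1, 1 block(s) of size 3.
In nonincreasing order the block sizes are [3, 1].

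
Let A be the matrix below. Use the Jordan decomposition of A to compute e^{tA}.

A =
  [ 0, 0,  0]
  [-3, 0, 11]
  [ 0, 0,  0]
e^{tA} =
  [1, 0, 0]
  [-3*t, 1, 11*t]
  [0, 0, 1]

Strategy: write A = P · J · P⁻¹ where J is a Jordan canonical form, so e^{tA} = P · e^{tJ} · P⁻¹, and e^{tJ} can be computed block-by-block.

A has Jordan form
J =
  [0, 1, 0]
  [0, 0, 0]
  [0, 0, 0]
(up to reordering of blocks).

Per-block formulas:
  For a 2×2 Jordan block J_2(0): exp(t · J_2(0)) = e^(0t)·(I + t·N), where N is the 2×2 nilpotent shift.
  For a 1×1 block at λ = 0: exp(t · [0]) = [e^(0t)].

After assembling e^{tJ} and conjugating by P, we get:

e^{tA} =
  [1, 0, 0]
  [-3*t, 1, 11*t]
  [0, 0, 1]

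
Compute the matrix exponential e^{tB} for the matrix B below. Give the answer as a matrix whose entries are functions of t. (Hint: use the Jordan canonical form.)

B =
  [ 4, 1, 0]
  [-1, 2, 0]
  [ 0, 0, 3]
e^{tB} =
  [t*exp(3*t) + exp(3*t), t*exp(3*t), 0]
  [-t*exp(3*t), -t*exp(3*t) + exp(3*t), 0]
  [0, 0, exp(3*t)]

Strategy: write B = P · J · P⁻¹ where J is a Jordan canonical form, so e^{tB} = P · e^{tJ} · P⁻¹, and e^{tJ} can be computed block-by-block.

B has Jordan form
J =
  [3, 1, 0]
  [0, 3, 0]
  [0, 0, 3]
(up to reordering of blocks).

Per-block formulas:
  For a 2×2 Jordan block J_2(3): exp(t · J_2(3)) = e^(3t)·(I + t·N), where N is the 2×2 nilpotent shift.
  For a 1×1 block at λ = 3: exp(t · [3]) = [e^(3t)].

After assembling e^{tJ} and conjugating by P, we get:

e^{tB} =
  [t*exp(3*t) + exp(3*t), t*exp(3*t), 0]
  [-t*exp(3*t), -t*exp(3*t) + exp(3*t), 0]
  [0, 0, exp(3*t)]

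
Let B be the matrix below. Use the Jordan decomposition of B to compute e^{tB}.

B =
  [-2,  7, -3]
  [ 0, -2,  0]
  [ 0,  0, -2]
e^{tB} =
  [exp(-2*t), 7*t*exp(-2*t), -3*t*exp(-2*t)]
  [0, exp(-2*t), 0]
  [0, 0, exp(-2*t)]

Strategy: write B = P · J · P⁻¹ where J is a Jordan canonical form, so e^{tB} = P · e^{tJ} · P⁻¹, and e^{tJ} can be computed block-by-block.

B has Jordan form
J =
  [-2,  1,  0]
  [ 0, -2,  0]
  [ 0,  0, -2]
(up to reordering of blocks).

Per-block formulas:
  For a 1×1 block at λ = -2: exp(t · [-2]) = [e^(-2t)].
  For a 2×2 Jordan block J_2(-2): exp(t · J_2(-2)) = e^(-2t)·(I + t·N), where N is the 2×2 nilpotent shift.

After assembling e^{tJ} and conjugating by P, we get:

e^{tB} =
  [exp(-2*t), 7*t*exp(-2*t), -3*t*exp(-2*t)]
  [0, exp(-2*t), 0]
  [0, 0, exp(-2*t)]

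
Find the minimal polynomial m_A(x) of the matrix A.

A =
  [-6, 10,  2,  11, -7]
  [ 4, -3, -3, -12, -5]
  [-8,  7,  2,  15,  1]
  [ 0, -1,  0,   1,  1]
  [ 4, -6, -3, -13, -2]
x^5 + 8*x^4 + 4*x^3 - 80*x^2 - 64*x + 256

The characteristic polynomial is χ_A(x) = (x - 2)^2*(x + 4)^3, so the eigenvalues are known. The minimal polynomial is
  m_A(x) = Π_λ (x − λ)^{k_λ}
where k_λ is the size of the *largest* Jordan block for λ (equivalently, the smallest k with (A − λI)^k v = 0 for every generalised eigenvector v of λ).

  λ = -4: largest Jordan block has size 3, contributing (x + 4)^3
  λ = 2: largest Jordan block has size 2, contributing (x − 2)^2

So m_A(x) = (x - 2)^2*(x + 4)^3 = x^5 + 8*x^4 + 4*x^3 - 80*x^2 - 64*x + 256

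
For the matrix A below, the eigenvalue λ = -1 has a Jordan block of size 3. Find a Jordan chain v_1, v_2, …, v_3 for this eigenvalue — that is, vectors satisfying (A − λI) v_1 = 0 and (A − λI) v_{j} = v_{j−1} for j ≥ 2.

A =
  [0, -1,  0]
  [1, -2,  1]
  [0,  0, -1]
A Jordan chain for λ = -1 of length 3:
v_1 = (-1, -1, 0)ᵀ
v_2 = (0, 1, 0)ᵀ
v_3 = (0, 0, 1)ᵀ

Let N = A − (-1)·I. We want v_3 with N^3 v_3 = 0 but N^2 v_3 ≠ 0; then v_{j-1} := N · v_j for j = 3, …, 2.

Pick v_3 = (0, 0, 1)ᵀ.
Then v_2 = N · v_3 = (0, 1, 0)ᵀ.
Then v_1 = N · v_2 = (-1, -1, 0)ᵀ.

Sanity check: (A − (-1)·I) v_1 = (0, 0, 0)ᵀ = 0. ✓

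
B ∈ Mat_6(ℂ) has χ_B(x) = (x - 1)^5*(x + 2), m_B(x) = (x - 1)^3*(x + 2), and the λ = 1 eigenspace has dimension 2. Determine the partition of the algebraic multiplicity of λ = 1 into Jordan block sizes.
Block sizes for λ = 1: [3, 2]

Step 1 — from the characteristic polynomial, algebraic multiplicity of λ = 1 is 5. From dim ker(B − (1)·I) = 2, there are exactly 2 Jordan blocks for λ = 1.
Step 2 — from the minimal polynomial, the factor (x − 1)^3 tells us the largest block for λ = 1 has size 3.
Step 3 — with total size 5, 2 blocks, and largest block 3, the block sizes (in nonincreasing order) are [3, 2].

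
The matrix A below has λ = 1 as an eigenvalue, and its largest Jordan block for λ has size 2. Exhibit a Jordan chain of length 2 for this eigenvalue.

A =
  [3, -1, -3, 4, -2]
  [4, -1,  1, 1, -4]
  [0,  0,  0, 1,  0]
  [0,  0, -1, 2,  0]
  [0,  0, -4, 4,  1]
A Jordan chain for λ = 1 of length 2:
v_1 = (2, 4, 0, 0, 0)ᵀ
v_2 = (1, 0, 0, 0, 0)ᵀ

Let N = A − (1)·I. We want v_2 with N^2 v_2 = 0 but N^1 v_2 ≠ 0; then v_{j-1} := N · v_j for j = 2, …, 2.

Pick v_2 = (1, 0, 0, 0, 0)ᵀ.
Then v_1 = N · v_2 = (2, 4, 0, 0, 0)ᵀ.

Sanity check: (A − (1)·I) v_1 = (0, 0, 0, 0, 0)ᵀ = 0. ✓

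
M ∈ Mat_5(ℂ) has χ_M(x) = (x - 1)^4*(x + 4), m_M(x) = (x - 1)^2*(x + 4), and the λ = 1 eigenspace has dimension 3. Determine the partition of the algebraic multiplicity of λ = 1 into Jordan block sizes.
Block sizes for λ = 1: [2, 1, 1]

Step 1 — from the characteristic polynomial, algebraic multiplicity of λ = 1 is 4. From dim ker(M − (1)·I) = 3, there are exactly 3 Jordan blocks for λ = 1.
Step 2 — from the minimal polynomial, the factor (x − 1)^2 tells us the largest block for λ = 1 has size 2.
Step 3 — with total size 4, 3 blocks, and largest block 2, the block sizes (in nonincreasing order) are [2, 1, 1].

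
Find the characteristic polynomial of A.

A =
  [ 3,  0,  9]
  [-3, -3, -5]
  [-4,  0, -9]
x^3 + 9*x^2 + 27*x + 27

Expanding det(x·I − A) (e.g. by cofactor expansion or by noting that A is similar to its Jordan form J, which has the same characteristic polynomial as A) gives
  χ_A(x) = x^3 + 9*x^2 + 27*x + 27
which factors as (x + 3)^3. The eigenvalues (with algebraic multiplicities) are λ = -3 with multiplicity 3.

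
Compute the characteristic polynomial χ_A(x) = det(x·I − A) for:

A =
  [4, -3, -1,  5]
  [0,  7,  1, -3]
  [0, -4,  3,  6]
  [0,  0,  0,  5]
x^4 - 19*x^3 + 135*x^2 - 425*x + 500

Expanding det(x·I − A) (e.g. by cofactor expansion or by noting that A is similar to its Jordan form J, which has the same characteristic polynomial as A) gives
  χ_A(x) = x^4 - 19*x^3 + 135*x^2 - 425*x + 500
which factors as (x - 5)^3*(x - 4). The eigenvalues (with algebraic multiplicities) are λ = 4 with multiplicity 1, λ = 5 with multiplicity 3.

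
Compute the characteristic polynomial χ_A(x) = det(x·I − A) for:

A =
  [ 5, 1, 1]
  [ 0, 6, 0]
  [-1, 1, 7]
x^3 - 18*x^2 + 108*x - 216

Expanding det(x·I − A) (e.g. by cofactor expansion or by noting that A is similar to its Jordan form J, which has the same characteristic polynomial as A) gives
  χ_A(x) = x^3 - 18*x^2 + 108*x - 216
which factors as (x - 6)^3. The eigenvalues (with algebraic multiplicities) are λ = 6 with multiplicity 3.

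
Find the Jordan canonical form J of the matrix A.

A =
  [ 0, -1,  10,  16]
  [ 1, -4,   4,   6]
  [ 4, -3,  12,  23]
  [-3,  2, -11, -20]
J_2(-3) ⊕ J_2(-3)

The characteristic polynomial is
  det(x·I − A) = x^4 + 12*x^3 + 54*x^2 + 108*x + 81 = (x + 3)^4

Eigenvalues and multiplicities (the geometric multiplicity of λ is n − rank(A − λI), which equals the number of Jordan blocks for λ):
  λ = -3: algebraic multiplicity = 4, geometric multiplicity = 2

Determining the block sizes for each eigenvalue:
  λ = -3: with am = 4 and gm = 2, the partition is not yet determined (e.g. several partitions of 4 into 2 parts exist). Let N = A − (-3)·I. Computing rank(N^1) = 2, rank(N^2) = 0; the number of blocks of size ≥ j is rank(N^{j−1}) − rank(N^j), giving [2, 2]. So we have 2 block(s) of size 2 → block sizes [2, 2]

Assembling the blocks gives a Jordan form
J =
  [-3,  1,  0,  0]
  [ 0, -3,  0,  0]
  [ 0,  0, -3,  1]
  [ 0,  0,  0, -3]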